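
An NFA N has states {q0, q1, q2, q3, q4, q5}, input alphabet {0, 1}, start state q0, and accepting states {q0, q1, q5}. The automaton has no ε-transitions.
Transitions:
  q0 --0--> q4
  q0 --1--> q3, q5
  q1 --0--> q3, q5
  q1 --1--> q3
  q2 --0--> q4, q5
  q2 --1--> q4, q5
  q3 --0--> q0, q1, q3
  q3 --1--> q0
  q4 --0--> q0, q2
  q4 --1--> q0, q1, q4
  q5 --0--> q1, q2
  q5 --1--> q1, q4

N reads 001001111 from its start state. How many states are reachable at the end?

Start: {q0}
read 0: {q4}
read 0: {q0, q2}
read 1: {q3, q4, q5}
read 0: {q0, q1, q2, q3}
read 0: {q0, q1, q3, q4, q5}
read 1: {q0, q1, q3, q4, q5}
read 1: {q0, q1, q3, q4, q5}
read 1: {q0, q1, q3, q4, q5}
read 1: {q0, q1, q3, q4, q5}
Final reachable set {q0, q1, q3, q4, q5} has 5 states.

5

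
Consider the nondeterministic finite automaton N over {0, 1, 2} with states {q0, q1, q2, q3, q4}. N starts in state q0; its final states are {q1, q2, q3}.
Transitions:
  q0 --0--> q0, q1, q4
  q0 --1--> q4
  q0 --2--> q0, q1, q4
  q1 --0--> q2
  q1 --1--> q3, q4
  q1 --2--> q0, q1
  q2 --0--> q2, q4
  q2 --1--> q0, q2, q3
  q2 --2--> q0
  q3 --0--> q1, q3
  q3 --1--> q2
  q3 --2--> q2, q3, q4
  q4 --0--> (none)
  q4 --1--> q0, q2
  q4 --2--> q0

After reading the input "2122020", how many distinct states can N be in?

5

Start: {q0}
read 2: {q0, q1, q4}
read 1: {q0, q2, q3, q4}
read 2: {q0, q1, q2, q3, q4}
read 2: {q0, q1, q2, q3, q4}
read 0: {q0, q1, q2, q3, q4}
read 2: {q0, q1, q2, q3, q4}
read 0: {q0, q1, q2, q3, q4}
Final reachable set {q0, q1, q2, q3, q4} has 5 states.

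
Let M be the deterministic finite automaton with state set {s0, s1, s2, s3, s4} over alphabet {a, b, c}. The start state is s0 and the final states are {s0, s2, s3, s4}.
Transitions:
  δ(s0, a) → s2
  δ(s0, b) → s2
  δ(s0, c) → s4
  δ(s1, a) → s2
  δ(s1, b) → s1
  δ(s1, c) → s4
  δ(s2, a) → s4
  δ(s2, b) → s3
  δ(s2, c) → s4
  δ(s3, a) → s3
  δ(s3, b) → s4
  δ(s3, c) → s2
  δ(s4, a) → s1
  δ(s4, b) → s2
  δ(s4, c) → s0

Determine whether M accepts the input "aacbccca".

s0 --a--> s2
s2 --a--> s4
s4 --c--> s0
s0 --b--> s2
s2 --c--> s4
s4 --c--> s0
s0 --c--> s4
s4 --a--> s1
End in state s1, which is not an accepting state.

rejected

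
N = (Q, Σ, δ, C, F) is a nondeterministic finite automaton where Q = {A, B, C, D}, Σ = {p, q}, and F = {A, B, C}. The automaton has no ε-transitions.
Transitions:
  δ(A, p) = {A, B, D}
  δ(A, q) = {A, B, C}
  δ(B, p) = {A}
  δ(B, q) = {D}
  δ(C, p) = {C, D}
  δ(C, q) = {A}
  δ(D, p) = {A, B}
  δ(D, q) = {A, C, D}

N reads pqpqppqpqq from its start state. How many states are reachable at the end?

Start: {C}
read p: {C, D}
read q: {A, C, D}
read p: {A, B, C, D}
read q: {A, B, C, D}
read p: {A, B, C, D}
read p: {A, B, C, D}
read q: {A, B, C, D}
read p: {A, B, C, D}
read q: {A, B, C, D}
read q: {A, B, C, D}
Final reachable set {A, B, C, D} has 4 states.

4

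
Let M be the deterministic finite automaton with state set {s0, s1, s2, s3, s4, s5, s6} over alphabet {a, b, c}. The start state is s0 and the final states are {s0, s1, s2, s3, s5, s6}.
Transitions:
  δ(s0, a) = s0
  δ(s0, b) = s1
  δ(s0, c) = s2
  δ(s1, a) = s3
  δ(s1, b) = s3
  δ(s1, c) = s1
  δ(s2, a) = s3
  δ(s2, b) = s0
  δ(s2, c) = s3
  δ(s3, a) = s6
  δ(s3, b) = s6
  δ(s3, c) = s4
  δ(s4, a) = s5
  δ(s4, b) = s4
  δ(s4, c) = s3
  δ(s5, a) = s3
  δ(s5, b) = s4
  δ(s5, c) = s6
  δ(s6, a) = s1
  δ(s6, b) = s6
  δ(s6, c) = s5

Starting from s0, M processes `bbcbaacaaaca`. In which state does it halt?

s3

s0 --b--> s1
s1 --b--> s3
s3 --c--> s4
s4 --b--> s4
s4 --a--> s5
s5 --a--> s3
s3 --c--> s4
s4 --a--> s5
s5 --a--> s3
s3 --a--> s6
s6 --c--> s5
s5 --a--> s3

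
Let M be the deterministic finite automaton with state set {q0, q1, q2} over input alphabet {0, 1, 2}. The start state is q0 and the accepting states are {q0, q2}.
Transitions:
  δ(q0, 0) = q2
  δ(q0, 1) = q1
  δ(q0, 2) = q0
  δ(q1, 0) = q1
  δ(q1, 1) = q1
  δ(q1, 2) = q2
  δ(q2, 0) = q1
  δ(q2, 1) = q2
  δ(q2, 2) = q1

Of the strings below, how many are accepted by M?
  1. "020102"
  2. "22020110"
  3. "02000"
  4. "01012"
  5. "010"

2

"020102": accepted
"22020110": rejected
"02000": rejected
"01012": accepted
"010": rejected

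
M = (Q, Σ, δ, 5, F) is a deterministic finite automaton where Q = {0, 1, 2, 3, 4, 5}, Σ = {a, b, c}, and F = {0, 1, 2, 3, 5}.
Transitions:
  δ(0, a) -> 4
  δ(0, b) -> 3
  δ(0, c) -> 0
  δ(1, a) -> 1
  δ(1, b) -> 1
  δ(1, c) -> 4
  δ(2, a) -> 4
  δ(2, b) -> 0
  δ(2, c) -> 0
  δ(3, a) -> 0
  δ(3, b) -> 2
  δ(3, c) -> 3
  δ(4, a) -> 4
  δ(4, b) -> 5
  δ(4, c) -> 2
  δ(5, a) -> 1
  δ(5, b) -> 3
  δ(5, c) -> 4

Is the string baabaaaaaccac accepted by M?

5 --b--> 3
3 --a--> 0
0 --a--> 4
4 --b--> 5
5 --a--> 1
1 --a--> 1
1 --a--> 1
1 --a--> 1
1 --a--> 1
1 --c--> 4
4 --c--> 2
2 --a--> 4
4 --c--> 2
End in state 2, which is an accepting state.

accepted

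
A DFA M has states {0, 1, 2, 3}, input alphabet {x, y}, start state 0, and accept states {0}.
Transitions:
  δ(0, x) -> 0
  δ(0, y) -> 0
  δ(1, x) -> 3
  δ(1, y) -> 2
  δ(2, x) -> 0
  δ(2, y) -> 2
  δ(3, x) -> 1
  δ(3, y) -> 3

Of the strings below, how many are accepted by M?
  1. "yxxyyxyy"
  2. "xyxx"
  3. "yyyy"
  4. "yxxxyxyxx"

"yxxyyxyy": accepted
"xyxx": accepted
"yyyy": accepted
"yxxxyxyxx": accepted

4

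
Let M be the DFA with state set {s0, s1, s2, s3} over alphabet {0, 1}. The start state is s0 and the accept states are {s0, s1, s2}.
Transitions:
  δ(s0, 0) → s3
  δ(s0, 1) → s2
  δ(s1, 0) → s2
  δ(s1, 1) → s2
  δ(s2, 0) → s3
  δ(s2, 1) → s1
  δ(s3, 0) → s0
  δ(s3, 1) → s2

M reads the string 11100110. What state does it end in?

s0 --1--> s2
s2 --1--> s1
s1 --1--> s2
s2 --0--> s3
s3 --0--> s0
s0 --1--> s2
s2 --1--> s1
s1 --0--> s2

s2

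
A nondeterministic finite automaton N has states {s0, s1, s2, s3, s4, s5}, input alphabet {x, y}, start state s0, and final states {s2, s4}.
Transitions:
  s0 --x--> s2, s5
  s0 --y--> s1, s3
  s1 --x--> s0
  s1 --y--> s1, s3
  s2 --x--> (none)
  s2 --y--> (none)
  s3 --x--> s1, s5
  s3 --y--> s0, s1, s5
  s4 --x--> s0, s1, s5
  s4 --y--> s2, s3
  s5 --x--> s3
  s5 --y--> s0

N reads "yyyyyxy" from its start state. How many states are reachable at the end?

Start: {s0}
read y: {s1, s3}
read y: {s0, s1, s3, s5}
read y: {s0, s1, s3, s5}
read y: {s0, s1, s3, s5}
read y: {s0, s1, s3, s5}
read x: {s0, s1, s2, s3, s5}
read y: {s0, s1, s3, s5}
Final reachable set {s0, s1, s3, s5} has 4 states.

4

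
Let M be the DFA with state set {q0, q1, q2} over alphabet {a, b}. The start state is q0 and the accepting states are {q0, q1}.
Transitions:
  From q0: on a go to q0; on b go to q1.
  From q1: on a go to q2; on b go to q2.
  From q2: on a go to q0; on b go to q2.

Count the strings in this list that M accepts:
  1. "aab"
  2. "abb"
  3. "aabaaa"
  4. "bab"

"aab": accepted
"abb": rejected
"aabaaa": accepted
"bab": rejected

2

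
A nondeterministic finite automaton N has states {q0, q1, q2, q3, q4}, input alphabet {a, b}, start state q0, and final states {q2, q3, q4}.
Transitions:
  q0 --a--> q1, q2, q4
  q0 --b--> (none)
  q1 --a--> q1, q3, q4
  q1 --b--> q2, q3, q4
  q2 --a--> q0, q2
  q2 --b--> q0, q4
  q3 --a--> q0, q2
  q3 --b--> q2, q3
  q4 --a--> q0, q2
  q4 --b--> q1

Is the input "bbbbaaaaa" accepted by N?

Start: {q0}
read b: {}
The reachable set is empty and stays empty for the remaining 8 symbols.
Reachable ∩ accepting = {} — empty.

rejected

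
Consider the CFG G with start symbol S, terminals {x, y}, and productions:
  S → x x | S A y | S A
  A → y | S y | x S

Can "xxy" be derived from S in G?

S ⇒ SA ⇒ xxA ⇒ xxy

yes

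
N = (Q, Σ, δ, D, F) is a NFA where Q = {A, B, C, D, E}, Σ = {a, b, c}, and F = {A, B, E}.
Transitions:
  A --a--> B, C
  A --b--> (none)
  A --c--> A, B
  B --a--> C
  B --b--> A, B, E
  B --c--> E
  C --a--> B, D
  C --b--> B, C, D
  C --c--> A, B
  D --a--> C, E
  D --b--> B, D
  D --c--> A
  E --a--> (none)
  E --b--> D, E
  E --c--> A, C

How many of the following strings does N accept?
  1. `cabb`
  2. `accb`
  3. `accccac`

3

`cabb`: accepted
`accb`: accepted
`accccac`: accepted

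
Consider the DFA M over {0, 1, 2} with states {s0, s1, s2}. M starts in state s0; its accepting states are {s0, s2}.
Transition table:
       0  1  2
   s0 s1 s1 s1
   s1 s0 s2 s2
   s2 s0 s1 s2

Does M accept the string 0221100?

rejected

s0 --0--> s1
s1 --2--> s2
s2 --2--> s2
s2 --1--> s1
s1 --1--> s2
s2 --0--> s0
s0 --0--> s1
End in state s1, which is not an accepting state.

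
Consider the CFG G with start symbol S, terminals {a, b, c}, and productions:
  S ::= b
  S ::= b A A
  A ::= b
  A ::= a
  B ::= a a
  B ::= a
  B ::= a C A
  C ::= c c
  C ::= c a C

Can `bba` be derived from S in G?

S ⇒ bAA ⇒ bbA ⇒ bba

yes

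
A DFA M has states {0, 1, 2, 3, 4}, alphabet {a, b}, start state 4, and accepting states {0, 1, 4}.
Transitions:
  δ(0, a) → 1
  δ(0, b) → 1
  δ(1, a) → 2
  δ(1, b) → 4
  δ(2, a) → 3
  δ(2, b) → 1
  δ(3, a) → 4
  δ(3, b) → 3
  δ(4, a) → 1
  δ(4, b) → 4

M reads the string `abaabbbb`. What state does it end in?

4 --a--> 1
1 --b--> 4
4 --a--> 1
1 --a--> 2
2 --b--> 1
1 --b--> 4
4 --b--> 4
4 --b--> 4

4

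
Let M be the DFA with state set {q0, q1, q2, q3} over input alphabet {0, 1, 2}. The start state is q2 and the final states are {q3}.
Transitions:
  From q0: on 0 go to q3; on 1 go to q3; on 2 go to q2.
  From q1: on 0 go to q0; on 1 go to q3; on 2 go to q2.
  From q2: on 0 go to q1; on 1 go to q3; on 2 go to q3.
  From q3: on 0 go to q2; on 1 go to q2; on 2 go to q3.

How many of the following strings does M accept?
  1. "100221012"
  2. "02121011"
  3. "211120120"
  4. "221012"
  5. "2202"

"100221012": accepted
"02121011": rejected
"211120120": rejected
"221012": accepted
"2202": accepted

3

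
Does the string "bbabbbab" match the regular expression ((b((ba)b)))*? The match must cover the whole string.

yes

Split into 2 pieces bbab · bbab; each matches (b((ba)b)).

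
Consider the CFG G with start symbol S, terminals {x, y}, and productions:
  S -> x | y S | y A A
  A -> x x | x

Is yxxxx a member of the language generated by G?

yes

S ⇒ yAA ⇒ yxxA ⇒ yxxxx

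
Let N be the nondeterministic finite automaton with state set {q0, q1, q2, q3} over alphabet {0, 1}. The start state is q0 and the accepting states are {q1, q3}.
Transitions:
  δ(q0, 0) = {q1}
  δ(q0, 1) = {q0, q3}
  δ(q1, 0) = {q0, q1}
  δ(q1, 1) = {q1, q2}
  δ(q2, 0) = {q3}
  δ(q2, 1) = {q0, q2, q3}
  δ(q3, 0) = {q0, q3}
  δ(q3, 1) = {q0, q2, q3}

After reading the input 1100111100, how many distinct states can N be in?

Start: {q0}
read 1: {q0, q3}
read 1: {q0, q2, q3}
read 0: {q0, q1, q3}
read 0: {q0, q1, q3}
read 1: {q0, q1, q2, q3}
read 1: {q0, q1, q2, q3}
read 1: {q0, q1, q2, q3}
read 1: {q0, q1, q2, q3}
read 0: {q0, q1, q3}
read 0: {q0, q1, q3}
Final reachable set {q0, q1, q3} has 3 states.

3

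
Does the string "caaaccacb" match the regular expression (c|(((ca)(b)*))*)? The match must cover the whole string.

no

Neither c nor (((ca)(b)*))* matches caaaccacb.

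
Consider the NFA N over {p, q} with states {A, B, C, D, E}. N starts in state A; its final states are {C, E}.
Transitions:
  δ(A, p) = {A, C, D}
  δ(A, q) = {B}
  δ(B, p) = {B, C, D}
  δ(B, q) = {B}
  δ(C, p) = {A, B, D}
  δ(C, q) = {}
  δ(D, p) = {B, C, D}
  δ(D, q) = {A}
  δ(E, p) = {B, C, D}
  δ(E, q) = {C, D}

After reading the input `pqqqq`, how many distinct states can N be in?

Start: {A}
read p: {A, C, D}
read q: {A, B}
read q: {B}
read q: {B}
read q: {B}
Final reachable set {B} has 1 state.

1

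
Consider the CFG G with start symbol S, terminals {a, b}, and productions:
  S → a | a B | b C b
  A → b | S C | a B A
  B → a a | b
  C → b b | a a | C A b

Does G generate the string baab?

yes

S ⇒ bCb ⇒ baab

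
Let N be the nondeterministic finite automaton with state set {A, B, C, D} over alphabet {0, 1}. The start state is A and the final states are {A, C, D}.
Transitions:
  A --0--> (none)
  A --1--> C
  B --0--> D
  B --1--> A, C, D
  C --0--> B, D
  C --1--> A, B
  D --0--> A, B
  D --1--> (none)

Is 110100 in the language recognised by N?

rejected

Start: {A}
read 1: {C}
read 1: {A, B}
read 0: {D}
read 1: {}
The reachable set is empty and stays empty for the remaining 2 symbols.
Reachable ∩ accepting = {} — empty.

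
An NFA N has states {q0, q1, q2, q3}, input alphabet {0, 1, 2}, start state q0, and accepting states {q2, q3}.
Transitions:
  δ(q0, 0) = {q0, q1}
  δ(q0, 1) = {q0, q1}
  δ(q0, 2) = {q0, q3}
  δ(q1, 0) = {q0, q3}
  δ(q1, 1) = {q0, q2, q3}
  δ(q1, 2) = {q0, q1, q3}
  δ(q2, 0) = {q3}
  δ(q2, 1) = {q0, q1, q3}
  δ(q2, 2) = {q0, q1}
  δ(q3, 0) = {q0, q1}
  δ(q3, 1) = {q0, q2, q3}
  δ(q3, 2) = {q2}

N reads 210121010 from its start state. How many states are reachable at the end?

Start: {q0}
read 2: {q0, q3}
read 1: {q0, q1, q2, q3}
read 0: {q0, q1, q3}
read 1: {q0, q1, q2, q3}
read 2: {q0, q1, q2, q3}
read 1: {q0, q1, q2, q3}
read 0: {q0, q1, q3}
read 1: {q0, q1, q2, q3}
read 0: {q0, q1, q3}
Final reachable set {q0, q1, q3} has 3 states.

3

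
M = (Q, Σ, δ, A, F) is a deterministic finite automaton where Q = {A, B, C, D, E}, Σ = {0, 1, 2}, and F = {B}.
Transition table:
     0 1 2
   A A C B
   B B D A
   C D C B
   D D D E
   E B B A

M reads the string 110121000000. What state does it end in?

A --1--> C
C --1--> C
C --0--> D
D --1--> D
D --2--> E
E --1--> B
B --0--> B
B --0--> B
B --0--> B
B --0--> B
B --0--> B
B --0--> B

B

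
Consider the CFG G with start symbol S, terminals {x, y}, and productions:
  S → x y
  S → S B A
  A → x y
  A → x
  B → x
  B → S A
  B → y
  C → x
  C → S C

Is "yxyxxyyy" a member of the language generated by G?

no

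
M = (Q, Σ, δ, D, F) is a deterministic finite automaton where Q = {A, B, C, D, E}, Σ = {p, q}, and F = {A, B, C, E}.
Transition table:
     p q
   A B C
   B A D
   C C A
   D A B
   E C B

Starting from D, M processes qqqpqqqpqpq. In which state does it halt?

D

D --q--> B
B --q--> D
D --q--> B
B --p--> A
A --q--> C
C --q--> A
A --q--> C
C --p--> C
C --q--> A
A --p--> B
B --q--> D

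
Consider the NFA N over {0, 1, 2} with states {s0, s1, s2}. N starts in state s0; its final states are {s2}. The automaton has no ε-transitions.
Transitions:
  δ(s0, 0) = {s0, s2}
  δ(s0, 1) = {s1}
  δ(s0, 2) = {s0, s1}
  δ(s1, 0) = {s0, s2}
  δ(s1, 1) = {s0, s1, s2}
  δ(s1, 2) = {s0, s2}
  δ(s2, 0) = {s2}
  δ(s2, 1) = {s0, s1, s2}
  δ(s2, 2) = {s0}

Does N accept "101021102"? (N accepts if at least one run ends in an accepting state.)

rejected

Start: {s0}
read 1: {s1}
read 0: {s0, s2}
read 1: {s0, s1, s2}
read 0: {s0, s2}
read 2: {s0, s1}
read 1: {s0, s1, s2}
read 1: {s0, s1, s2}
read 0: {s0, s2}
read 2: {s0, s1}
Reachable ∩ accepting = {} — empty.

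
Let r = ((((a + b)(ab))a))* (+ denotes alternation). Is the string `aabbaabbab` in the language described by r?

aabbaabbab cannot be split into zero or more pieces each matching (((a+b)(ab))a).

no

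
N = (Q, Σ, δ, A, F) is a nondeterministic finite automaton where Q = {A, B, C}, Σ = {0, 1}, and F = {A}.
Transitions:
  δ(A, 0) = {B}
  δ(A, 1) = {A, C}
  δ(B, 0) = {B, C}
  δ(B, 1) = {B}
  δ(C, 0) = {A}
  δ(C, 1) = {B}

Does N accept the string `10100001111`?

Start: {A}
read 1: {A, C}
read 0: {A, B}
read 1: {A, B, C}
read 0: {A, B, C}
read 0: {A, B, C}
read 0: {A, B, C}
read 0: {A, B, C}
read 1: {A, B, C}
read 1: {A, B, C}
read 1: {A, B, C}
read 1: {A, B, C}
Reachable ∩ accepting = {A} — nonempty.

accepted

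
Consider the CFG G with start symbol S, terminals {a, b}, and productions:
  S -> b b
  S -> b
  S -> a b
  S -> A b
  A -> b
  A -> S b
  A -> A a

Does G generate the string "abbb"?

S ⇒ Ab ⇒ Sbb ⇒ abbb

yes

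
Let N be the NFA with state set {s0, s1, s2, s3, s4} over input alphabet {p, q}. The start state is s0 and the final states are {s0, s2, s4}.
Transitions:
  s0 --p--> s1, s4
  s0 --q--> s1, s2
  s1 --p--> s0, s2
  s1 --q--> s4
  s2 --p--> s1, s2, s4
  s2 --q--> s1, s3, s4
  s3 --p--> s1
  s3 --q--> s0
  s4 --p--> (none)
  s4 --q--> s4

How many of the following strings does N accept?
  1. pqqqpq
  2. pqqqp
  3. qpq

1

pqqqpq: rejected
pqqqp: rejected
qpq: accepted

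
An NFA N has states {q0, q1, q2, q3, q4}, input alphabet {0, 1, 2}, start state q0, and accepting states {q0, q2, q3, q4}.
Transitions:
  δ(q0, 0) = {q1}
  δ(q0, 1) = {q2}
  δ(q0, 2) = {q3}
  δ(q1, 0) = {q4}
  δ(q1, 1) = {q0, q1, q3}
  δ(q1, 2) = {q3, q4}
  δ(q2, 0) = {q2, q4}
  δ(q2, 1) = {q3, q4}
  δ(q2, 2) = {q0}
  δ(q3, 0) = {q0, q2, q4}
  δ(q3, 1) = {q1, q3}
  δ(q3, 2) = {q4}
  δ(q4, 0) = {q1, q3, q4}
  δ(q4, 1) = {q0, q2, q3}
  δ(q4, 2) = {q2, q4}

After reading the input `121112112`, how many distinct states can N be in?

4

Start: {q0}
read 1: {q2}
read 2: {q0}
read 1: {q2}
read 1: {q3, q4}
read 1: {q0, q1, q2, q3}
read 2: {q0, q3, q4}
read 1: {q0, q1, q2, q3}
read 1: {q0, q1, q2, q3, q4}
read 2: {q0, q2, q3, q4}
Final reachable set {q0, q2, q3, q4} has 4 states.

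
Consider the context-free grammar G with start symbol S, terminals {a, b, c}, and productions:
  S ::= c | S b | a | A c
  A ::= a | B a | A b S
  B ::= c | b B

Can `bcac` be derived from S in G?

S ⇒ Ac ⇒ Bac ⇒ bBac ⇒ bcac

yes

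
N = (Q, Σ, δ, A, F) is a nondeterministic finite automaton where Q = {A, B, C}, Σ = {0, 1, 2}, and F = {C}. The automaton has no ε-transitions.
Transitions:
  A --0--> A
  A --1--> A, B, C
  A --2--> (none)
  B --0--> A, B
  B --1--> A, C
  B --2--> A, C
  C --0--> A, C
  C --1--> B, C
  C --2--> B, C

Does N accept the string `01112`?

Start: {A}
read 0: {A}
read 1: {A, B, C}
read 1: {A, B, C}
read 1: {A, B, C}
read 2: {A, B, C}
Reachable ∩ accepting = {C} — nonempty.

accepted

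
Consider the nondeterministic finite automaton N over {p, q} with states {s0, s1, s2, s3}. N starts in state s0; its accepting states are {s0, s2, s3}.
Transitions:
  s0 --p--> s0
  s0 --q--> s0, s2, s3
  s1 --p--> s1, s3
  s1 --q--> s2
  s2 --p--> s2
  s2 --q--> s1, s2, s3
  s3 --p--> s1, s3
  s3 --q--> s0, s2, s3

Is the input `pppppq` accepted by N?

Start: {s0}
read p: {s0}
read p: {s0}
read p: {s0}
read p: {s0}
read p: {s0}
read q: {s0, s2, s3}
Reachable ∩ accepting = {s0, s2, s3} — nonempty.

accepted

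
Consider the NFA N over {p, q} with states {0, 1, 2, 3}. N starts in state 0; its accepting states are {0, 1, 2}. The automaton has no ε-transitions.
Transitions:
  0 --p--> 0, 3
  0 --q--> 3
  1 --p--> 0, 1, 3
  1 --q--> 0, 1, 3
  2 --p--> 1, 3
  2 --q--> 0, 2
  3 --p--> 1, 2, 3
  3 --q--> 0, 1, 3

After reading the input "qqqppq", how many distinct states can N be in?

Start: {0}
read q: {3}
read q: {0, 1, 3}
read q: {0, 1, 3}
read p: {0, 1, 2, 3}
read p: {0, 1, 2, 3}
read q: {0, 1, 2, 3}
Final reachable set {0, 1, 2, 3} has 4 states.

4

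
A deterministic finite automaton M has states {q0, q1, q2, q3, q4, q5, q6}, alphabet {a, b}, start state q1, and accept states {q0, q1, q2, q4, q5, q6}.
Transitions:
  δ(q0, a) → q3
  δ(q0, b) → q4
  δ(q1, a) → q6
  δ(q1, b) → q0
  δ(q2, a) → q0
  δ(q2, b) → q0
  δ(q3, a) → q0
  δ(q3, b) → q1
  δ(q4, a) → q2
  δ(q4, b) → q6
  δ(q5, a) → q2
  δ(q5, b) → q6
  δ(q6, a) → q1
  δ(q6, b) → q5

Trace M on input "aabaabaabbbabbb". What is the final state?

q1 --a--> q6
q6 --a--> q1
q1 --b--> q0
q0 --a--> q3
q3 --a--> q0
q0 --b--> q4
q4 --a--> q2
q2 --a--> q0
q0 --b--> q4
q4 --b--> q6
q6 --b--> q5
q5 --a--> q2
q2 --b--> q0
q0 --b--> q4
q4 --b--> q6

q6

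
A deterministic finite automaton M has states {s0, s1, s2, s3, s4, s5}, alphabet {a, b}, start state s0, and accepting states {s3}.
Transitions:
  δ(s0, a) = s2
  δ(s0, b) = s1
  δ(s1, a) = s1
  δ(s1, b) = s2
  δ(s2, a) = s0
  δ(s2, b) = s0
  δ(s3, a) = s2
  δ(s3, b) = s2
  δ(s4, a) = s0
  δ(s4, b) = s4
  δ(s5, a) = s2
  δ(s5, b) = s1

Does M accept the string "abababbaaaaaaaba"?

s0 --a--> s2
s2 --b--> s0
s0 --a--> s2
s2 --b--> s0
s0 --a--> s2
s2 --b--> s0
s0 --b--> s1
s1 --a--> s1
s1 --a--> s1
s1 --a--> s1
s1 --a--> s1
s1 --a--> s1
s1 --a--> s1
s1 --a--> s1
s1 --b--> s2
s2 --a--> s0
End in state s0, which is not an accepting state.

rejected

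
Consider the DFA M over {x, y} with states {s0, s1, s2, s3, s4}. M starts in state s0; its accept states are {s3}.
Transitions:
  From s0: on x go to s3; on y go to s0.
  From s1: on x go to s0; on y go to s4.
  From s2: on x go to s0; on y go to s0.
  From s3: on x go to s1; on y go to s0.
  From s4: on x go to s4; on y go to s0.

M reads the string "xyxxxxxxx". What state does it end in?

s3

s0 --x--> s3
s3 --y--> s0
s0 --x--> s3
s3 --x--> s1
s1 --x--> s0
s0 --x--> s3
s3 --x--> s1
s1 --x--> s0
s0 --x--> s3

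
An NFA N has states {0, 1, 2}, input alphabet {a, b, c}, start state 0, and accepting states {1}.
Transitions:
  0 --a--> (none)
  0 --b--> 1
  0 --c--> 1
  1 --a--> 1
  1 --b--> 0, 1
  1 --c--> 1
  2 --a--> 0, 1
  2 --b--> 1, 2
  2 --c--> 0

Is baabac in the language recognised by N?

accepted

Start: {0}
read b: {1}
read a: {1}
read a: {1}
read b: {0, 1}
read a: {1}
read c: {1}
Reachable ∩ accepting = {1} — nonempty.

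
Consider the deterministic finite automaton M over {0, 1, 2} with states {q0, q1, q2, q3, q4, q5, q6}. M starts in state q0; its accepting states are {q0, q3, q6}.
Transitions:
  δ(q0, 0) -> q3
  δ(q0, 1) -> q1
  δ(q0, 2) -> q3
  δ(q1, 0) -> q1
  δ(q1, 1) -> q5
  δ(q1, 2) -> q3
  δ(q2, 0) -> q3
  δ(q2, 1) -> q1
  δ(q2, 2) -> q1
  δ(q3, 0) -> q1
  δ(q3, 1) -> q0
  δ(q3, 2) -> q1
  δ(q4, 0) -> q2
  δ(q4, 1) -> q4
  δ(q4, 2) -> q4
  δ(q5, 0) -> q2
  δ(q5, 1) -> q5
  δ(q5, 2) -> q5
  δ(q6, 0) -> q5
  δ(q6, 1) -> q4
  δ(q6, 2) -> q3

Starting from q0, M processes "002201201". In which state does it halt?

q0 --0--> q3
q3 --0--> q1
q1 --2--> q3
q3 --2--> q1
q1 --0--> q1
q1 --1--> q5
q5 --2--> q5
q5 --0--> q2
q2 --1--> q1

q1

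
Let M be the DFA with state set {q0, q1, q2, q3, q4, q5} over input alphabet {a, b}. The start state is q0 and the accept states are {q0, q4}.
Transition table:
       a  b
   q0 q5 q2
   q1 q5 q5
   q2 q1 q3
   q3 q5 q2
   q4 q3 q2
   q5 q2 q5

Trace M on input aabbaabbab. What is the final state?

q3

q0 --a--> q5
q5 --a--> q2
q2 --b--> q3
q3 --b--> q2
q2 --a--> q1
q1 --a--> q5
q5 --b--> q5
q5 --b--> q5
q5 --a--> q2
q2 --b--> q3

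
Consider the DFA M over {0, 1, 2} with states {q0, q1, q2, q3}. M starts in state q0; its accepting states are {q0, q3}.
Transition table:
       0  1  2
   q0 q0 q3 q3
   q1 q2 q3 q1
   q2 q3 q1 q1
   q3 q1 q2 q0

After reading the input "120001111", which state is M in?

q0 --1--> q3
q3 --2--> q0
q0 --0--> q0
q0 --0--> q0
q0 --0--> q0
q0 --1--> q3
q3 --1--> q2
q2 --1--> q1
q1 --1--> q3

q3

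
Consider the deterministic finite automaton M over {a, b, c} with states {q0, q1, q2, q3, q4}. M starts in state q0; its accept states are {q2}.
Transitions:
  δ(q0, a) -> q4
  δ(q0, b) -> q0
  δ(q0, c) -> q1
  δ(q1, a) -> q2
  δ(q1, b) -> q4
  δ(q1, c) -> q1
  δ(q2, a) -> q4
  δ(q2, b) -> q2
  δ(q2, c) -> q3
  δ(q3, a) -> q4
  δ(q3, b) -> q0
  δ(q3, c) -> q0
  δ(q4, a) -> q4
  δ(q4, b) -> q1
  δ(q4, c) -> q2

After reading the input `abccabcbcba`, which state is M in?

q0 --a--> q4
q4 --b--> q1
q1 --c--> q1
q1 --c--> q1
q1 --a--> q2
q2 --b--> q2
q2 --c--> q3
q3 --b--> q0
q0 --c--> q1
q1 --b--> q4
q4 --a--> q4

q4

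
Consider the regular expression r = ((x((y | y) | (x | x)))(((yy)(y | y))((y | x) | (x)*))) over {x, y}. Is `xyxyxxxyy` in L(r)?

no

No split of xyxyxxxyy into u·v has (x((y|y)|(x|x))) matching u and (((yy)(y|y))((y|x)|(x)*)) matching v.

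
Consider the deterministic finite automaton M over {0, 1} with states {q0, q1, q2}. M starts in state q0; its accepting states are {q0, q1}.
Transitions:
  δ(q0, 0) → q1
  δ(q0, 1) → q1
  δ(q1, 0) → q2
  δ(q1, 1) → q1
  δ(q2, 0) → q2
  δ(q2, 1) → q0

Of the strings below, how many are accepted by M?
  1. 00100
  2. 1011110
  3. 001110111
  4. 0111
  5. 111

3

00100: rejected
1011110: rejected
001110111: accepted
0111: accepted
111: accepted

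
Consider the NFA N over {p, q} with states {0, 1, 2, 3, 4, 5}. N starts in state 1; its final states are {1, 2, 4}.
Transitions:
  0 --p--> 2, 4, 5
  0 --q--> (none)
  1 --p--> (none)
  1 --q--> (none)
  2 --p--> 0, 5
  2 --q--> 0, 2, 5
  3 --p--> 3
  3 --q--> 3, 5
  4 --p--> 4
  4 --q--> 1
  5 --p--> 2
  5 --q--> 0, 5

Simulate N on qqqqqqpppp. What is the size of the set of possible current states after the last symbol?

0

Start: {1}
read q: {}
The reachable set is empty and stays empty for the remaining 9 symbols.
Final reachable set {} has 0 states.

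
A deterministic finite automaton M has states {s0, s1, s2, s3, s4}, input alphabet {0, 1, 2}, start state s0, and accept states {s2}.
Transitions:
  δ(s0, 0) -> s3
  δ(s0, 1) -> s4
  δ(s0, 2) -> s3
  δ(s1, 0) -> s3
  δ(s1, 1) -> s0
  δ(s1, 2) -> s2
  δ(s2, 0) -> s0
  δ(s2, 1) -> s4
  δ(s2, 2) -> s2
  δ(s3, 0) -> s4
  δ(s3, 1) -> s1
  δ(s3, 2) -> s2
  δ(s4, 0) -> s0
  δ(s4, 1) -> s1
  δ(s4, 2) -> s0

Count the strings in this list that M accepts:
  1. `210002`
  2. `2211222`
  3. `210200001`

1

`210002`: rejected
`2211222`: accepted
`210200001`: rejected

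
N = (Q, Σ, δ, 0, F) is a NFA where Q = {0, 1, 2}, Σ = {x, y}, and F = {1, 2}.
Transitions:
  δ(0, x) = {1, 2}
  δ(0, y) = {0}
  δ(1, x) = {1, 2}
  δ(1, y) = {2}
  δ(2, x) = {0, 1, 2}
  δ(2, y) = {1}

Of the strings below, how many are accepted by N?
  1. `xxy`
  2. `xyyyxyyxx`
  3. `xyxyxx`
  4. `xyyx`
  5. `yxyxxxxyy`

`xxy`: accepted
`xyyyxyyxx`: accepted
`xyxyxx`: accepted
`xyyx`: accepted
`yxyxxxxyy`: accepted

5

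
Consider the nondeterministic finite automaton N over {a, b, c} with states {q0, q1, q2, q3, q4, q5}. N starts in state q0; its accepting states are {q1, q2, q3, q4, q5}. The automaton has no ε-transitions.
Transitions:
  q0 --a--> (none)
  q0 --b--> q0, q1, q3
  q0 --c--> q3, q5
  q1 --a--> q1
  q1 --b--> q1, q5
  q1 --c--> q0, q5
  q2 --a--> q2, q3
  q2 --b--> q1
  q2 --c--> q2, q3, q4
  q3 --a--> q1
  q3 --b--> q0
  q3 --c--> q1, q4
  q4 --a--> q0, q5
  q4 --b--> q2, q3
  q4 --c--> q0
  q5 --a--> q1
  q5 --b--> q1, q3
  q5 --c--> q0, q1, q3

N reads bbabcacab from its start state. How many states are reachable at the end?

2

Start: {q0}
read b: {q0, q1, q3}
read b: {q0, q1, q3, q5}
read a: {q1}
read b: {q1, q5}
read c: {q0, q1, q3, q5}
read a: {q1}
read c: {q0, q5}
read a: {q1}
read b: {q1, q5}
Final reachable set {q1, q5} has 2 states.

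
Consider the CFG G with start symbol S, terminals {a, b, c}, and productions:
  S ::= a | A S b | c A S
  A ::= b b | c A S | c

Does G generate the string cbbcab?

S ⇒ cAS ⇒ cbbS ⇒ cbbASb ⇒ cbbcSb ⇒ cbbcab

yes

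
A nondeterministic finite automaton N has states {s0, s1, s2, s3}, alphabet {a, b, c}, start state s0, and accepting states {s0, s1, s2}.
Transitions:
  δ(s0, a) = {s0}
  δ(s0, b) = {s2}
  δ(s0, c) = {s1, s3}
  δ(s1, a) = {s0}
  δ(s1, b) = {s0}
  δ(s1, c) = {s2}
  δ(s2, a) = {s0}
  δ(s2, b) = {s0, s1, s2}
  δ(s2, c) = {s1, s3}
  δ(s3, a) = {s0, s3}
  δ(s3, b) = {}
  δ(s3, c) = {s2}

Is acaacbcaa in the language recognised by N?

Start: {s0}
read a: {s0}
read c: {s1, s3}
read a: {s0, s3}
read a: {s0, s3}
read c: {s1, s2, s3}
read b: {s0, s1, s2}
read c: {s1, s2, s3}
read a: {s0, s3}
read a: {s0, s3}
Reachable ∩ accepting = {s0} — nonempty.

accepted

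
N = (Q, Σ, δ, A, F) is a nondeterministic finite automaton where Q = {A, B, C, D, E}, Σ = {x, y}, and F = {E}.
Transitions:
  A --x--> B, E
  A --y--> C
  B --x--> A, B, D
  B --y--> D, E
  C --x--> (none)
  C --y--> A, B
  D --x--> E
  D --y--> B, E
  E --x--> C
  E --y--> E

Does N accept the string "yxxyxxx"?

Start: {A}
read y: {C}
read x: {}
The reachable set is empty and stays empty for the remaining 5 symbols.
Reachable ∩ accepting = {} — empty.

rejected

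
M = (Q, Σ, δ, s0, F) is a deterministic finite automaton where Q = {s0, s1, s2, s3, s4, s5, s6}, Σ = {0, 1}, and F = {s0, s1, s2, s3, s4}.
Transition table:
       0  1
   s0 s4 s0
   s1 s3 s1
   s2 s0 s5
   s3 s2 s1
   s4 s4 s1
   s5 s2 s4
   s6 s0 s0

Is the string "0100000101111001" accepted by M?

rejected

s0 --0--> s4
s4 --1--> s1
s1 --0--> s3
s3 --0--> s2
s2 --0--> s0
s0 --0--> s4
s4 --0--> s4
s4 --1--> s1
s1 --0--> s3
s3 --1--> s1
s1 --1--> s1
s1 --1--> s1
s1 --1--> s1
s1 --0--> s3
s3 --0--> s2
s2 --1--> s5
End in state s5, which is not an accepting state.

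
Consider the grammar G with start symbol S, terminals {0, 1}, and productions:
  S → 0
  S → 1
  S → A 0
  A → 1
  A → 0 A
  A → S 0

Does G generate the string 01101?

no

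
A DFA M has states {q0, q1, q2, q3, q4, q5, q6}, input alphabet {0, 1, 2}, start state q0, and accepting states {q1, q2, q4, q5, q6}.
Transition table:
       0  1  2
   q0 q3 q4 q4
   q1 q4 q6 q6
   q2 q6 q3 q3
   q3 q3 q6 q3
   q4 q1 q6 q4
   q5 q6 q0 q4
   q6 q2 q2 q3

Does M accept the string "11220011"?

q0 --1--> q4
q4 --1--> q6
q6 --2--> q3
q3 --2--> q3
q3 --0--> q3
q3 --0--> q3
q3 --1--> q6
q6 --1--> q2
End in state q2, which is an accepting state.

accepted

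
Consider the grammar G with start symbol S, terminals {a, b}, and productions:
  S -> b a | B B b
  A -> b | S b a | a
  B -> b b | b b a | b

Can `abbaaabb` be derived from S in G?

no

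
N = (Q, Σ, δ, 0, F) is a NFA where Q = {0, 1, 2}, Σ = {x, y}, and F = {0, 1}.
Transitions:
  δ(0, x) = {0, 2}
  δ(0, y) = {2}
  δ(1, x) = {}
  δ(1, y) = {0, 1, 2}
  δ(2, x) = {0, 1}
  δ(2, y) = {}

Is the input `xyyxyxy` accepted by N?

rejected

Start: {0}
read x: {0, 2}
read y: {2}
read y: {}
The reachable set is empty and stays empty for the remaining 4 symbols.
Reachable ∩ accepting = {} — empty.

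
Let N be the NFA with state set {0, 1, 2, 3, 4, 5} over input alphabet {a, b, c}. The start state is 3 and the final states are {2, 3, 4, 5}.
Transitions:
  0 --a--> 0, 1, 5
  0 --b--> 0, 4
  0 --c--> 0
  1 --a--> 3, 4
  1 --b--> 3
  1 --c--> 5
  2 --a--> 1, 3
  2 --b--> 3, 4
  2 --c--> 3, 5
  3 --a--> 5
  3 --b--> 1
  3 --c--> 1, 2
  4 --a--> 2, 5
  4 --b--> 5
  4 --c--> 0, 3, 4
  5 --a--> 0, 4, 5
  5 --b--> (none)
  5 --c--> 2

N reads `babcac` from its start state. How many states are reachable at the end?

Start: {3}
read b: {1}
read a: {3, 4}
read b: {1, 5}
read c: {2, 5}
read a: {0, 1, 3, 4, 5}
read c: {0, 1, 2, 3, 4, 5}
Final reachable set {0, 1, 2, 3, 4, 5} has 6 states.

6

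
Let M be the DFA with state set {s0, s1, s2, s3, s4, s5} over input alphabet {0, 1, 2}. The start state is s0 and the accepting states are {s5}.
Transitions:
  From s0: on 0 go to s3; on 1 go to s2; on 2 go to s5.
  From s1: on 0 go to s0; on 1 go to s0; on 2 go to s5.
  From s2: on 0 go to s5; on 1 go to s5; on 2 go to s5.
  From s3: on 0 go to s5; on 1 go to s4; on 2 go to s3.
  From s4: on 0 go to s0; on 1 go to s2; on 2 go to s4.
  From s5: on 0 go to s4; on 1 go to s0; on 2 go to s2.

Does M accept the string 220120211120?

s0 --2--> s5
s5 --2--> s2
s2 --0--> s5
s5 --1--> s0
s0 --2--> s5
s5 --0--> s4
s4 --2--> s4
s4 --1--> s2
s2 --1--> s5
s5 --1--> s0
s0 --2--> s5
s5 --0--> s4
End in state s4, which is not an accepting state.

rejected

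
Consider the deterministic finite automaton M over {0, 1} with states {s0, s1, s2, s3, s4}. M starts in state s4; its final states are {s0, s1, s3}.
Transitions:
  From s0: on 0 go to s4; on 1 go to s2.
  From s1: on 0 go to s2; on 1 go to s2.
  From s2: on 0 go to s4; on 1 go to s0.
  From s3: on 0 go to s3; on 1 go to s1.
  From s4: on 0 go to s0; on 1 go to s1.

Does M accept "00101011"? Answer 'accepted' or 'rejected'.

s4 --0--> s0
s0 --0--> s4
s4 --1--> s1
s1 --0--> s2
s2 --1--> s0
s0 --0--> s4
s4 --1--> s1
s1 --1--> s2
End in state s2, which is not an accepting state.

rejected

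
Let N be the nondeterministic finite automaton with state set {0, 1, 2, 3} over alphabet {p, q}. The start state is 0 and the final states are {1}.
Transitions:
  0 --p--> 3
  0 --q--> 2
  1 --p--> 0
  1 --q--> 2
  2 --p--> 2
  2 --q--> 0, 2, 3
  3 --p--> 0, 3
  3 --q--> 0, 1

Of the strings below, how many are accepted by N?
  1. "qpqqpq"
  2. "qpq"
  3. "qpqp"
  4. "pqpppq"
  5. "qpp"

"qpqqpq": accepted
"qpq": rejected
"qpqp": rejected
"pqpppq": accepted
"qpp": rejected

2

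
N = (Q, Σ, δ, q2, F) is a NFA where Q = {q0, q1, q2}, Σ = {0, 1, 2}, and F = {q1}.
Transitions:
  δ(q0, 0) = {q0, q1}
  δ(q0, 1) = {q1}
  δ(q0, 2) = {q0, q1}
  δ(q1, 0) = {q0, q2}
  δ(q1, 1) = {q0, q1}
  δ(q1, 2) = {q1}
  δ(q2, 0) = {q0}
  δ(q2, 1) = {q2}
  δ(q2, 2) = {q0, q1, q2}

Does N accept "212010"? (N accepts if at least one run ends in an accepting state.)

accepted

Start: {q2}
read 2: {q0, q1, q2}
read 1: {q0, q1, q2}
read 2: {q0, q1, q2}
read 0: {q0, q1, q2}
read 1: {q0, q1, q2}
read 0: {q0, q1, q2}
Reachable ∩ accepting = {q1} — nonempty.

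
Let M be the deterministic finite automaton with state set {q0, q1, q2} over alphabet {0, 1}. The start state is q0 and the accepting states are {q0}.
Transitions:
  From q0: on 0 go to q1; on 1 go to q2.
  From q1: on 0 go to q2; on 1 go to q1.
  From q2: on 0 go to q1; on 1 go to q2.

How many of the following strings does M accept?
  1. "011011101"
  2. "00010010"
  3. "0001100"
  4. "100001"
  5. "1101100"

"011011101": rejected
"00010010": rejected
"0001100": rejected
"100001": rejected
"1101100": rejected

0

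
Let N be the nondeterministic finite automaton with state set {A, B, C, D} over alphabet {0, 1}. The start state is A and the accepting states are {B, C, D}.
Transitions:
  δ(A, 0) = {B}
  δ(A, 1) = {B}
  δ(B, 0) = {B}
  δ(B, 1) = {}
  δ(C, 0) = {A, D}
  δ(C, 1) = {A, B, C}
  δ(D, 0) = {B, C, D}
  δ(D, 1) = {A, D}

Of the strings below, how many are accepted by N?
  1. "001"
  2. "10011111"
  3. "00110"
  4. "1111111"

0

"001": rejected
"10011111": rejected
"00110": rejected
"1111111": rejected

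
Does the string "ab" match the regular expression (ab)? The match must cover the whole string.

Split as a·b: a matches a and b matches b.

yes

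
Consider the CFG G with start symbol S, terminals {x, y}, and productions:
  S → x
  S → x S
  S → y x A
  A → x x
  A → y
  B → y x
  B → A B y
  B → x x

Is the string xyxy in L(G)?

S ⇒ xS ⇒ xyxA ⇒ xyxy

yes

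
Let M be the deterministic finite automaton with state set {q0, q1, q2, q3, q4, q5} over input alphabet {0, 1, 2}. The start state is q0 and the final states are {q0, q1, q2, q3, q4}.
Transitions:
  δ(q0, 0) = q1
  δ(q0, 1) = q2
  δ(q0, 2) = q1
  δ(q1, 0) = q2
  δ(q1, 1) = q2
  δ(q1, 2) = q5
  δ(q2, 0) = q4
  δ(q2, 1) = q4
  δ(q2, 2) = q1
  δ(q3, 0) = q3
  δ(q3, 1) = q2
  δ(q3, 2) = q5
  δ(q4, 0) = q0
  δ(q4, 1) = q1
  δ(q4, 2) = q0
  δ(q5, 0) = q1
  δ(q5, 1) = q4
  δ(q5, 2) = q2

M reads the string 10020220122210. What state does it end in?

q0

q0 --1--> q2
q2 --0--> q4
q4 --0--> q0
q0 --2--> q1
q1 --0--> q2
q2 --2--> q1
q1 --2--> q5
q5 --0--> q1
q1 --1--> q2
q2 --2--> q1
q1 --2--> q5
q5 --2--> q2
q2 --1--> q4
q4 --0--> q0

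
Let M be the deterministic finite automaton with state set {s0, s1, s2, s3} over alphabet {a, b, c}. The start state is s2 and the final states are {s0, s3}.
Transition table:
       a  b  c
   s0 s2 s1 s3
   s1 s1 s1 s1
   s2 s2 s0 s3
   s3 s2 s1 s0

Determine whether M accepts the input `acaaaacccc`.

accepted

s2 --a--> s2
s2 --c--> s3
s3 --a--> s2
s2 --a--> s2
s2 --a--> s2
s2 --a--> s2
s2 --c--> s3
s3 --c--> s0
s0 --c--> s3
s3 --c--> s0
End in state s0, which is an accepting state.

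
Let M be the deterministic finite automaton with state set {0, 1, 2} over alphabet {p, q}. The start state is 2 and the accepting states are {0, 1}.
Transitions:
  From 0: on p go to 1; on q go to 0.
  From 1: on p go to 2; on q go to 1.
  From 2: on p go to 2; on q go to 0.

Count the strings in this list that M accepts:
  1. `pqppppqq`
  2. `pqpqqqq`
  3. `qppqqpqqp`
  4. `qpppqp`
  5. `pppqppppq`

4

`pqppppqq`: accepted
`pqpqqqq`: accepted
`qppqqpqqp`: rejected
`qpppqp`: accepted
`pppqppppq`: accepted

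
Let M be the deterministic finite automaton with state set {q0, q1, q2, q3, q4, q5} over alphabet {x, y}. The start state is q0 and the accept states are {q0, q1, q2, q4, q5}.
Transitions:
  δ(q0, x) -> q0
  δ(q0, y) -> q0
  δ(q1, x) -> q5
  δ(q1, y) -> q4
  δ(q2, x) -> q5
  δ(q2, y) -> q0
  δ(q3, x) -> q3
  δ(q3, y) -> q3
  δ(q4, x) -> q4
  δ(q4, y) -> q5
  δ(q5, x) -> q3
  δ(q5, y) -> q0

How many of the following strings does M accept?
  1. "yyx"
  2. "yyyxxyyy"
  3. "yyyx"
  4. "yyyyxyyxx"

4

"yyx": accepted
"yyyxxyyy": accepted
"yyyx": accepted
"yyyyxyyxx": accepted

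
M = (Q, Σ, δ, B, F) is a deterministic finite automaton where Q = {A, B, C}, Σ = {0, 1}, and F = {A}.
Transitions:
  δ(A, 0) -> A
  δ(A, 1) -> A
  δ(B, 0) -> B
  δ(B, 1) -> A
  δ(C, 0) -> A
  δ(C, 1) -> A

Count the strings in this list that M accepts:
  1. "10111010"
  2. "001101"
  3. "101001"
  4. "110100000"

"10111010": accepted
"001101": accepted
"101001": accepted
"110100000": accepted

4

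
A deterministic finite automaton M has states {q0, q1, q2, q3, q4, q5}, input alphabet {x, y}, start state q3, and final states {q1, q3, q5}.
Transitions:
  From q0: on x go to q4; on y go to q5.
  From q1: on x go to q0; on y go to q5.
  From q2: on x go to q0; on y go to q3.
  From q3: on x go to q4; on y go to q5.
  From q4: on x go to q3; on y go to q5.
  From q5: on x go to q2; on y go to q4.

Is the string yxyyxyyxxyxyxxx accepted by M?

rejected

q3 --y--> q5
q5 --x--> q2
q2 --y--> q3
q3 --y--> q5
q5 --x--> q2
q2 --y--> q3
q3 --y--> q5
q5 --x--> q2
q2 --x--> q0
q0 --y--> q5
q5 --x--> q2
q2 --y--> q3
q3 --x--> q4
q4 --x--> q3
q3 --x--> q4
End in state q4, which is not an accepting state.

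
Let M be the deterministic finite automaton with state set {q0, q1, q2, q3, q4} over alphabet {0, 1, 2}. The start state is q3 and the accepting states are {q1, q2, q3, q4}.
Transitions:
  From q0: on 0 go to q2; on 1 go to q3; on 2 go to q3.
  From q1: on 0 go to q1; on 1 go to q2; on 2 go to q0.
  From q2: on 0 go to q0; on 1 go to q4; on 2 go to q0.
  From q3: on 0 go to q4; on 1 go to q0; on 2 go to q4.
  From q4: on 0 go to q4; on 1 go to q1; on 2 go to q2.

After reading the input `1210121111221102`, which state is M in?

q0

q3 --1--> q0
q0 --2--> q3
q3 --1--> q0
q0 --0--> q2
q2 --1--> q4
q4 --2--> q2
q2 --1--> q4
q4 --1--> q1
q1 --1--> q2
q2 --1--> q4
q4 --2--> q2
q2 --2--> q0
q0 --1--> q3
q3 --1--> q0
q0 --0--> q2
q2 --2--> q0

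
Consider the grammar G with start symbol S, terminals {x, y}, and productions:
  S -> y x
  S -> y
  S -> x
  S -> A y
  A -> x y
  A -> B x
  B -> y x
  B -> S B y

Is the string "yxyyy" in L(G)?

no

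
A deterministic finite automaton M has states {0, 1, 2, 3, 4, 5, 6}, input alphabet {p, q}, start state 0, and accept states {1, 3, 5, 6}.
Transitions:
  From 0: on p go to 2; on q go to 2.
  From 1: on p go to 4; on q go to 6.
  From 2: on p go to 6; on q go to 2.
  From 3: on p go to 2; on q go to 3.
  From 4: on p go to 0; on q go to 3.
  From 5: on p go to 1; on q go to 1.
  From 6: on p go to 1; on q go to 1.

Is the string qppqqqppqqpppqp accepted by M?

0 --q--> 2
2 --p--> 6
6 --p--> 1
1 --q--> 6
6 --q--> 1
1 --q--> 6
6 --p--> 1
1 --p--> 4
4 --q--> 3
3 --q--> 3
3 --p--> 2
2 --p--> 6
6 --p--> 1
1 --q--> 6
6 --p--> 1
End in state 1, which is an accepting state.

accepted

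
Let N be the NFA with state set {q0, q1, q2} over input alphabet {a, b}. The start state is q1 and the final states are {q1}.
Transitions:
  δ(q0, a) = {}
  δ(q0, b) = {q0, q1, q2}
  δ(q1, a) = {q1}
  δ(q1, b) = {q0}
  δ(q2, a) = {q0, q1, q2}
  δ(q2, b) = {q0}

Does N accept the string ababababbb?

Start: {q1}
read a: {q1}
read b: {q0}
read a: {}
The reachable set is empty and stays empty for the remaining 7 symbols.
Reachable ∩ accepting = {} — empty.

rejected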